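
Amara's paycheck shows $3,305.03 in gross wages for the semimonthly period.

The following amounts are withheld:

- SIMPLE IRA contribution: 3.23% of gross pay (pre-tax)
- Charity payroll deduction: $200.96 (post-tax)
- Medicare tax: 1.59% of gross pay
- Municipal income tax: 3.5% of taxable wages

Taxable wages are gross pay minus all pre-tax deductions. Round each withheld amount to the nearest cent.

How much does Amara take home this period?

$2,832.83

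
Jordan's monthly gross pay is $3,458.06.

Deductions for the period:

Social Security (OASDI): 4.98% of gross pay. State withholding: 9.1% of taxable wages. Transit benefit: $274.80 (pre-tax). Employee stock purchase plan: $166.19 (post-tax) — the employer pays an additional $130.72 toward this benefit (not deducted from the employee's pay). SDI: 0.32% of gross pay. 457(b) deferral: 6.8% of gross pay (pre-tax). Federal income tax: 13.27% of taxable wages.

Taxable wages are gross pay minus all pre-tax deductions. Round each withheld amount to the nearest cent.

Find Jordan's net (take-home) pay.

$1,939.15

457(b) deferral: $3,458.06 × 0.068 = $235.15
Transit benefit: $274.80
Pre-tax total = $235.15 + $274.80 = $509.95
Taxable wages = $3,458.06 − $509.95 = $2,948.11
State withholding: $2,948.11 × 0.091 = $268.28
Federal income tax: $2,948.11 × 0.1327 = $391.21
SDI: $3,458.06 × 0.0032 = $11.07
Social Security (OASDI): $3,458.06 × 0.0498 = $172.21
Employee stock purchase plan: $166.19
(Employer's $130.72 toward employee stock purchase plan is not withheld from the employee.)
Total deductions = $235.15 + $274.80 + $268.28 + $391.21 + $11.07 + $172.21 + $166.19 = $1,518.91
Net pay = $3,458.06 − $1,518.91 = $1,939.15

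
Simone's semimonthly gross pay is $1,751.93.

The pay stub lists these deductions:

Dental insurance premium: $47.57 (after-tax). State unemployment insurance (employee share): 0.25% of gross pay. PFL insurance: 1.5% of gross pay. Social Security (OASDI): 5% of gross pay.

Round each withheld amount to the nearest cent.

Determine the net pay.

$1,586.10

State unemployment insurance (employee share): $1,751.93 × 0.0025 = $4.38
Social Security (OASDI): $1,751.93 × 0.05 = $87.60
PFL insurance: $1,751.93 × 0.015 = $26.28
Dental insurance premium: $47.57
Total deductions = $4.38 + $87.60 + $26.28 + $47.57 = $165.83
Net pay = $1,751.93 − $165.83 = $1,586.10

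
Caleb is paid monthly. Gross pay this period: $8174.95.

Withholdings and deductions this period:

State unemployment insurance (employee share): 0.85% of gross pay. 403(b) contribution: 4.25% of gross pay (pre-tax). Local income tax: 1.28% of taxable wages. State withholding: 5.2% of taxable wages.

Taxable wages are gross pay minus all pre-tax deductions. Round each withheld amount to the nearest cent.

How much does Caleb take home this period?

$7250.80

403(b) contribution: $8174.95 × 0.0425 = $347.44
Taxable wages = $8174.95 − $347.44 = $7827.51
Local income tax: $7827.51 × 0.0128 = $100.19
State withholding: $7827.51 × 0.052 = $407.03
State unemployment insurance (employee share): $8174.95 × 0.0085 = $69.49
Total deductions = $347.44 + $100.19 + $407.03 + $69.49 = $924.15
Net pay = $8174.95 − $924.15 = $7250.80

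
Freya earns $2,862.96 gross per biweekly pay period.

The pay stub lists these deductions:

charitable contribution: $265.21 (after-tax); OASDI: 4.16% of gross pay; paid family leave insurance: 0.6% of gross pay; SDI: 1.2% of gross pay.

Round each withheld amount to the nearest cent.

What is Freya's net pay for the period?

Paid family leave insurance: $2,862.96 × 0.006 = $17.18
OASDI: $2,862.96 × 0.0416 = $119.10
SDI: $2,862.96 × 0.012 = $34.36
Charitable contribution: $265.21
Total deductions = $17.18 + $119.10 + $34.36 + $265.21 = $435.85
Net pay = $2,862.96 − $435.85 = $2,427.11

$2,427.11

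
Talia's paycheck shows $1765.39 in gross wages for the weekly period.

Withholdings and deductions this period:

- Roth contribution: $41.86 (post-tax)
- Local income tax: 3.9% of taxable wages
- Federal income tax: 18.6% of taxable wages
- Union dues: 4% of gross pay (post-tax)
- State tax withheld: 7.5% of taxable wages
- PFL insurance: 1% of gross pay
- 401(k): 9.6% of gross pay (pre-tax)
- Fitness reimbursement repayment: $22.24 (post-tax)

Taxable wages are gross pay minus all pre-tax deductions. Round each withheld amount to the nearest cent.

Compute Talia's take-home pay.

$964.77

401(k): $1765.39 × 0.096 = $169.48
Taxable wages = $1765.39 − $169.48 = $1595.91
Local income tax: $1595.91 × 0.039 = $62.24
Federal income tax: $1595.91 × 0.186 = $296.84
State tax withheld: $1595.91 × 0.075 = $119.69
PFL insurance: $1765.39 × 0.01 = $17.65
Fitness reimbursement repayment: $22.24
Roth contribution: $41.86
Union dues: $1765.39 × 0.04 = $70.62
Total deductions = $169.48 + $62.24 + $296.84 + $119.69 + $17.65 + $22.24 + $41.86 + $70.62 = $800.62
Net pay = $1765.39 − $800.62 = $964.77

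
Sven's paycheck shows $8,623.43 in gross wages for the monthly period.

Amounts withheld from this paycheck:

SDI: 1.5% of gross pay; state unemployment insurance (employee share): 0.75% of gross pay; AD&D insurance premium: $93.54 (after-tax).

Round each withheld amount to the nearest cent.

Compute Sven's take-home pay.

$8,335.86

State unemployment insurance (employee share): $8,623.43 × 0.0075 = $64.68
SDI: $8,623.43 × 0.015 = $129.35
AD&D insurance premium: $93.54
Total deductions = $64.68 + $129.35 + $93.54 = $287.57
Net pay = $8,623.43 − $287.57 = $8,335.86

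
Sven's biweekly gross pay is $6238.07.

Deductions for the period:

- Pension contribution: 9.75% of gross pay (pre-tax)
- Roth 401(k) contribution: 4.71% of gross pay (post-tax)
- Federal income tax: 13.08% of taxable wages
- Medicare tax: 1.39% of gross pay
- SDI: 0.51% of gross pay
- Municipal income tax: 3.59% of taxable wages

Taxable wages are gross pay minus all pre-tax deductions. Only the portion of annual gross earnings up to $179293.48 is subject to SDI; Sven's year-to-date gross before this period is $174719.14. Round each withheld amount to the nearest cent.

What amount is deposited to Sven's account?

Pension contribution: $6238.07 × 0.0975 = $608.21
Taxable wages = $6238.07 − $608.21 = $5629.86
Federal income tax: $5629.86 × 0.1308 = $736.39
Municipal income tax: $5629.86 × 0.0359 = $202.11
Medicare tax: $6238.07 × 0.0139 = $86.71
SDI: only $179293.48 − $174719.14 = $4574.34 of this check is subject → $4574.34 × 0.0051 = $23.33
Roth 401(k) contribution: $6238.07 × 0.0471 = $293.81
Total deductions = $608.21 + $736.39 + $202.11 + $86.71 + $23.33 + $293.81 = $1950.56
Net pay = $6238.07 − $1950.56 = $4287.51

$4287.51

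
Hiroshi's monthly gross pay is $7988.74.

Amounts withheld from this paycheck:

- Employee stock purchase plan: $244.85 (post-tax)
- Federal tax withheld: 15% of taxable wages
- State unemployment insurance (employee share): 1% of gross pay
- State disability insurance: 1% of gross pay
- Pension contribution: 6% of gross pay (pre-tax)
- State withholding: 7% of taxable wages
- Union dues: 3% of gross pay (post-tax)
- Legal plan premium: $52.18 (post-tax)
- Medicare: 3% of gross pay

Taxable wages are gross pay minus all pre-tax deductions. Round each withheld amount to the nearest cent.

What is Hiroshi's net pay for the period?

$4921.22

Pension contribution: $7988.74 × 0.06 = $479.32
Taxable wages = $7988.74 − $479.32 = $7509.42
Federal tax withheld: $7509.42 × 0.15 = $1126.41
State withholding: $7509.42 × 0.07 = $525.66
State unemployment insurance (employee share): $7988.74 × 0.01 = $79.89
Medicare: $7988.74 × 0.03 = $239.66
State disability insurance: $7988.74 × 0.01 = $79.89
Union dues: $7988.74 × 0.03 = $239.66
Legal plan premium: $52.18
Employee stock purchase plan: $244.85
Total deductions = $479.32 + $1126.41 + $525.66 + $79.89 + $239.66 + $79.89 + $239.66 + $52.18 + $244.85 = $3067.52
Net pay = $7988.74 − $3067.52 = $4921.22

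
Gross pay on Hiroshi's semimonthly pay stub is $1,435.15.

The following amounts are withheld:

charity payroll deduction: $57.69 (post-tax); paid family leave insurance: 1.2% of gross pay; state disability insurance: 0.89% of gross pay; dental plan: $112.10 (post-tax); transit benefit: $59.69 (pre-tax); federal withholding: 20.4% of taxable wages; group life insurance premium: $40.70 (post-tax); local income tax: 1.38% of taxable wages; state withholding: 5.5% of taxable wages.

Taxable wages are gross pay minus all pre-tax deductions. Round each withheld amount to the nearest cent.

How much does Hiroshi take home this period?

Transit benefit: $59.69
Taxable wages = $1,435.15 − $59.69 = $1,375.46
Federal withholding: $1,375.46 × 0.204 = $280.59
State withholding: $1,375.46 × 0.055 = $75.65
Local income tax: $1,375.46 × 0.0138 = $18.98
Paid family leave insurance: $1,435.15 × 0.012 = $17.22
State disability insurance: $1,435.15 × 0.0089 = $12.77
Dental plan: $112.10
Charity payroll deduction: $57.69
Group life insurance premium: $40.70
Total deductions = $59.69 + $280.59 + $75.65 + $18.98 + $17.22 + $12.77 + $112.10 + $57.69 + $40.70 = $675.39
Net pay = $1,435.15 − $675.39 = $759.76

$759.76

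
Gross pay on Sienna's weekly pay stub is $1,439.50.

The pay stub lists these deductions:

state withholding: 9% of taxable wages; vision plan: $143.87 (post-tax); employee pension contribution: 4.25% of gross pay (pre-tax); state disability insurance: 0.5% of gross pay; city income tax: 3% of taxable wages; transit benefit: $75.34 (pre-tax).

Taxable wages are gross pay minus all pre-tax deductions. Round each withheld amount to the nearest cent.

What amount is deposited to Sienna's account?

$995.55

Employee pension contribution: $1,439.50 × 0.0425 = $61.18
Transit benefit: $75.34
Pre-tax total = $61.18 + $75.34 = $136.52
Taxable wages = $1,439.50 − $136.52 = $1,302.98
State withholding: $1,302.98 × 0.09 = $117.27
City income tax: $1,302.98 × 0.03 = $39.09
State disability insurance: $1,439.50 × 0.005 = $7.20
Vision plan: $143.87
Total deductions = $61.18 + $75.34 + $117.27 + $39.09 + $7.20 + $143.87 = $443.95
Net pay = $1,439.50 − $443.95 = $995.55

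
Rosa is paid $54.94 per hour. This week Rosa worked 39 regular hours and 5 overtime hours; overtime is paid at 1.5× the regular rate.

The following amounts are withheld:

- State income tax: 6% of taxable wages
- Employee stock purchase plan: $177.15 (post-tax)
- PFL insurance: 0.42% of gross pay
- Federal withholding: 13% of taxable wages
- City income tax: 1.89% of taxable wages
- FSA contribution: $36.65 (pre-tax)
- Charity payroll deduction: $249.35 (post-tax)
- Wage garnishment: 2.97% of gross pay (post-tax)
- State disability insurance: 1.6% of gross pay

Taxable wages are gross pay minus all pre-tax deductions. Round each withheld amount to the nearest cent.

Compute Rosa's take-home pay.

$1,438.06

Regular pay: 39 × $54.94 = $2,142.66
Overtime pay: 5 × $54.94 × 1.5 = $412.05
Gross pay = $2,142.66 + $412.05 = $2,554.71
FSA contribution: $36.65
Taxable wages = $2,554.71 − $36.65 = $2,518.06
City income tax: $2,518.06 × 0.0189 = $47.59
State income tax: $2,518.06 × 0.06 = $151.08
Federal withholding: $2,518.06 × 0.13 = $327.35
State disability insurance: $2,554.71 × 0.016 = $40.88
PFL insurance: $2,554.71 × 0.0042 = $10.73
Employee stock purchase plan: $177.15
Charity payroll deduction: $249.35
Wage garnishment: $2,554.71 × 0.0297 = $75.87
Total deductions = $36.65 + $47.59 + $151.08 + $327.35 + $40.88 + $10.73 + $177.15 + $249.35 + $75.87 = $1,116.65
Net pay = $2,554.71 − $1,116.65 = $1,438.06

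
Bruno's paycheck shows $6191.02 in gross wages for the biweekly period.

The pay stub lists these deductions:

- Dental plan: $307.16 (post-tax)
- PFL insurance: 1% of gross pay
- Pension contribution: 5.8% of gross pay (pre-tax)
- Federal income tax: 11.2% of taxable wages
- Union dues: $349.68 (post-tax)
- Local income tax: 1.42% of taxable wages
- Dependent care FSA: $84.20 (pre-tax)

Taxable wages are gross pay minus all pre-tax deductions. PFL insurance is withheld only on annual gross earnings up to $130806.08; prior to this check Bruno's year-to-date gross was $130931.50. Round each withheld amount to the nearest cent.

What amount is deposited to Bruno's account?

$4365.53

Dependent care FSA: $84.20
Pension contribution: $6191.02 × 0.058 = $359.08
Pre-tax total = $84.20 + $359.08 = $443.28
Taxable wages = $6191.02 − $443.28 = $5747.74
Local income tax: $5747.74 × 0.0142 = $81.62
Federal income tax: $5747.74 × 0.112 = $643.75
PFL insurance: annual cap $130806.08 already reached (YTD $130931.50), so $0.00
Dental plan: $307.16
Union dues: $349.68
Total deductions = $84.20 + $359.08 + $81.62 + $643.75 + $0.00 + $307.16 + $349.68 = $1825.49
Net pay = $6191.02 − $1825.49 = $4365.53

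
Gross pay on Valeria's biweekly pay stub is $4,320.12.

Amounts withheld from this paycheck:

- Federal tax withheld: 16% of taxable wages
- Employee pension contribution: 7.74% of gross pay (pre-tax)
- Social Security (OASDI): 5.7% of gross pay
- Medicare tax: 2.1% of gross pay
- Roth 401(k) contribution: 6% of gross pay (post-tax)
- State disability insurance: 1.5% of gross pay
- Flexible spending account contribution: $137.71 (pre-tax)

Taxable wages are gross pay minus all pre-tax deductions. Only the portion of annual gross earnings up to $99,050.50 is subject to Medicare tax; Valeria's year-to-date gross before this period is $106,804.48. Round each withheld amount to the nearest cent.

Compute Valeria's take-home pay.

Flexible spending account contribution: $137.71
Employee pension contribution: $4,320.12 × 0.0774 = $334.38
Pre-tax total = $137.71 + $334.38 = $472.09
Taxable wages = $4,320.12 − $472.09 = $3,848.03
Federal tax withheld: $3,848.03 × 0.16 = $615.68
Social Security (OASDI): $4,320.12 × 0.057 = $246.25
Medicare tax: annual cap $99,050.50 already reached (YTD $106,804.48), so $0.00
State disability insurance: $4,320.12 × 0.015 = $64.80
Roth 401(k) contribution: $4,320.12 × 0.06 = $259.21
Total deductions = $137.71 + $334.38 + $615.68 + $246.25 + $0.00 + $64.80 + $259.21 = $1,658.03
Net pay = $4,320.12 − $1,658.03 = $2,662.09

$2,662.09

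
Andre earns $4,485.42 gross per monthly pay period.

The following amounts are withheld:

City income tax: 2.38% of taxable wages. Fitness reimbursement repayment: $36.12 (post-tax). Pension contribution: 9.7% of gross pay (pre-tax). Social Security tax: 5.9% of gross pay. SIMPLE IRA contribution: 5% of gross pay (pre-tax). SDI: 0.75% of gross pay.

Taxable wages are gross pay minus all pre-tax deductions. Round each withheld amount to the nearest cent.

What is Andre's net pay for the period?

Pension contribution: $4,485.42 × 0.097 = $435.09
SIMPLE IRA contribution: $4,485.42 × 0.05 = $224.27
Pre-tax total = $435.09 + $224.27 = $659.36
Taxable wages = $4,485.42 − $659.36 = $3,826.06
City income tax: $3,826.06 × 0.0238 = $91.06
Social Security tax: $4,485.42 × 0.059 = $264.64
SDI: $4,485.42 × 0.0075 = $33.64
Fitness reimbursement repayment: $36.12
Total deductions = $435.09 + $224.27 + $91.06 + $264.64 + $33.64 + $36.12 = $1,084.82
Net pay = $4,485.42 − $1,084.82 = $3,400.60

$3,400.60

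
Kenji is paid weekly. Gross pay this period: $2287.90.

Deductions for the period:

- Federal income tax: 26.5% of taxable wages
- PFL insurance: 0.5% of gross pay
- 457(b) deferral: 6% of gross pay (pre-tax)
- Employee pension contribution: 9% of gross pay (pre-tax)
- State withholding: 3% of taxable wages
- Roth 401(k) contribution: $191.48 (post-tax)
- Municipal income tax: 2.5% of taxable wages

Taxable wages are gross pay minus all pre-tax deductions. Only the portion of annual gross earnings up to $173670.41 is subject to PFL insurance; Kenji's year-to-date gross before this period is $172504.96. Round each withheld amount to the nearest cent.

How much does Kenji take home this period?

$1125.10

457(b) deferral: $2287.90 × 0.06 = $137.27
Employee pension contribution: $2287.90 × 0.09 = $205.91
Pre-tax total = $137.27 + $205.91 = $343.18
Taxable wages = $2287.90 − $343.18 = $1944.72
Federal income tax: $1944.72 × 0.265 = $515.35
State withholding: $1944.72 × 0.03 = $58.34
Municipal income tax: $1944.72 × 0.025 = $48.62
PFL insurance: only $173670.41 − $172504.96 = $1165.45 of this check is subject → $1165.45 × 0.005 = $5.83
Roth 401(k) contribution: $191.48
Total deductions = $137.27 + $205.91 + $515.35 + $58.34 + $48.62 + $5.83 + $191.48 = $1162.80
Net pay = $2287.90 − $1162.80 = $1125.10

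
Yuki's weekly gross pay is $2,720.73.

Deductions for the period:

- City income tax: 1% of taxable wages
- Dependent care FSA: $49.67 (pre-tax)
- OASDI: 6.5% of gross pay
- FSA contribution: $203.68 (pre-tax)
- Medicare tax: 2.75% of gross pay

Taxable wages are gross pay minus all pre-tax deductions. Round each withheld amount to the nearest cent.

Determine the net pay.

$2,191.04

Dependent care FSA: $49.67
FSA contribution: $203.68
Pre-tax total = $49.67 + $203.68 = $253.35
Taxable wages = $2,720.73 − $253.35 = $2,467.38
City income tax: $2,467.38 × 0.01 = $24.67
Medicare tax: $2,720.73 × 0.0275 = $74.82
OASDI: $2,720.73 × 0.065 = $176.85
Total deductions = $49.67 + $203.68 + $24.67 + $74.82 + $176.85 = $529.69
Net pay = $2,720.73 − $529.69 = $2,191.04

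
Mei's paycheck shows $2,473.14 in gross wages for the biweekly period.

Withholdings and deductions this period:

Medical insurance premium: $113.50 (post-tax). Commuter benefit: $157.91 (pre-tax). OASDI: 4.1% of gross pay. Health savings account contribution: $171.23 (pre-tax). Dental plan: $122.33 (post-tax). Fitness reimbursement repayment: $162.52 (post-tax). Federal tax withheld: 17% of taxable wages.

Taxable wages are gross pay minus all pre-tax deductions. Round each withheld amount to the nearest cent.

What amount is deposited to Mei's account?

$1,279.77

Health savings account contribution: $171.23
Commuter benefit: $157.91
Pre-tax total = $171.23 + $157.91 = $329.14
Taxable wages = $2,473.14 − $329.14 = $2,144.00
Federal tax withheld: $2,144.00 × 0.17 = $364.48
OASDI: $2,473.14 × 0.041 = $101.40
Medical insurance premium: $113.50
Dental plan: $122.33
Fitness reimbursement repayment: $162.52
Total deductions = $171.23 + $157.91 + $364.48 + $101.40 + $113.50 + $122.33 + $162.52 = $1,193.37
Net pay = $2,473.14 − $1,193.37 = $1,279.77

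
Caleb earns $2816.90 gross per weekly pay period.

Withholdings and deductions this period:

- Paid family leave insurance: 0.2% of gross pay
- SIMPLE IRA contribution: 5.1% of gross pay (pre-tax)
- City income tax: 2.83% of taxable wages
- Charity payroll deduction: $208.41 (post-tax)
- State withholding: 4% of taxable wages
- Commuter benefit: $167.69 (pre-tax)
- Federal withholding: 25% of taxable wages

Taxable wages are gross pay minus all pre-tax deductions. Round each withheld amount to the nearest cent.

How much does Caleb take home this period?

Commuter benefit: $167.69
SIMPLE IRA contribution: $2816.90 × 0.051 = $143.66
Pre-tax total = $167.69 + $143.66 = $311.35
Taxable wages = $2816.90 − $311.35 = $2505.55
City income tax: $2505.55 × 0.0283 = $70.91
State withholding: $2505.55 × 0.04 = $100.22
Federal withholding: $2505.55 × 0.25 = $626.39
Paid family leave insurance: $2816.90 × 0.002 = $5.63
Charity payroll deduction: $208.41
Total deductions = $167.69 + $143.66 + $70.91 + $100.22 + $626.39 + $5.63 + $208.41 = $1322.91
Net pay = $2816.90 − $1322.91 = $1493.99

$1493.99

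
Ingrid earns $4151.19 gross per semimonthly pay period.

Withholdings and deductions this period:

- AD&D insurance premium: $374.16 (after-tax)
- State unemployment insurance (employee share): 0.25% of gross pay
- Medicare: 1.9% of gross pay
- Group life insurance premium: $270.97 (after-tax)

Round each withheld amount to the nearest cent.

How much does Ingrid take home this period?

$3416.81

State unemployment insurance (employee share): $4151.19 × 0.0025 = $10.38
Medicare: $4151.19 × 0.019 = $78.87
Group life insurance premium: $270.97
AD&D insurance premium: $374.16
Total deductions = $10.38 + $78.87 + $270.97 + $374.16 = $734.38
Net pay = $4151.19 − $734.38 = $3416.81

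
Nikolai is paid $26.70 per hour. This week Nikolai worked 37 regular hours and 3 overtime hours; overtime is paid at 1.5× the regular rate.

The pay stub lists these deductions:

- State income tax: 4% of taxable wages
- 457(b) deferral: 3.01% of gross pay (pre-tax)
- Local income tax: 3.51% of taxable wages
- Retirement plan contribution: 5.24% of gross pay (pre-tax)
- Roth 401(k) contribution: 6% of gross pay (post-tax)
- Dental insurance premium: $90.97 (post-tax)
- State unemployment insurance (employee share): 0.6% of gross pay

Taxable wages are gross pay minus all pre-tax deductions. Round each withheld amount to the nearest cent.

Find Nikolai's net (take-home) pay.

$776.19

Regular pay: 37 × $26.70 = $987.90
Overtime pay: 3 × $26.70 × 1.5 = $120.15
Gross pay = $987.90 + $120.15 = $1,108.05
457(b) deferral: $1,108.05 × 0.0301 = $33.35
Retirement plan contribution: $1,108.05 × 0.0524 = $58.06
Pre-tax total = $33.35 + $58.06 = $91.41
Taxable wages = $1,108.05 − $91.41 = $1,016.64
State income tax: $1,016.64 × 0.04 = $40.67
Local income tax: $1,016.64 × 0.0351 = $35.68
State unemployment insurance (employee share): $1,108.05 × 0.006 = $6.65
Dental insurance premium: $90.97
Roth 401(k) contribution: $1,108.05 × 0.06 = $66.48
Total deductions = $33.35 + $58.06 + $40.67 + $35.68 + $6.65 + $90.97 + $66.48 = $331.86
Net pay = $1,108.05 − $331.86 = $776.19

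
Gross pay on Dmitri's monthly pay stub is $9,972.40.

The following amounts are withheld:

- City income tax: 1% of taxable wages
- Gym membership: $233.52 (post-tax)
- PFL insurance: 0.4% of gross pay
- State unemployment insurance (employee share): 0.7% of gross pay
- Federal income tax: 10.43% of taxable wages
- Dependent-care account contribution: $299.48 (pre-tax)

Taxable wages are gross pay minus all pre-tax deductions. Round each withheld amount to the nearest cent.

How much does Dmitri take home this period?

Dependent-care account contribution: $299.48
Taxable wages = $9,972.40 − $299.48 = $9,672.92
City income tax: $9,672.92 × 0.01 = $96.73
Federal income tax: $9,672.92 × 0.1043 = $1,008.89
PFL insurance: $9,972.40 × 0.004 = $39.89
State unemployment insurance (employee share): $9,972.40 × 0.007 = $69.81
Gym membership: $233.52
Total deductions = $299.48 + $96.73 + $1,008.89 + $39.89 + $69.81 + $233.52 = $1,748.32
Net pay = $9,972.40 − $1,748.32 = $8,224.08

$8,224.08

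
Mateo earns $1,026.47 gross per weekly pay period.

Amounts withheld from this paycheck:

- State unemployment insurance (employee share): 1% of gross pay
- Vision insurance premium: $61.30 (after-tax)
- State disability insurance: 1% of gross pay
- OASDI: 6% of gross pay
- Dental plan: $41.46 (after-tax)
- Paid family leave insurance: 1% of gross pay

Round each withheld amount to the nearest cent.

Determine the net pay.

State disability insurance: $1,026.47 × 0.01 = $10.26
State unemployment insurance (employee share): $1,026.47 × 0.01 = $10.26
OASDI: $1,026.47 × 0.06 = $61.59
Paid family leave insurance: $1,026.47 × 0.01 = $10.26
Vision insurance premium: $61.30
Dental plan: $41.46
Total deductions = $10.26 + $10.26 + $61.59 + $10.26 + $61.30 + $41.46 = $195.13
Net pay = $1,026.47 − $195.13 = $831.34

$831.34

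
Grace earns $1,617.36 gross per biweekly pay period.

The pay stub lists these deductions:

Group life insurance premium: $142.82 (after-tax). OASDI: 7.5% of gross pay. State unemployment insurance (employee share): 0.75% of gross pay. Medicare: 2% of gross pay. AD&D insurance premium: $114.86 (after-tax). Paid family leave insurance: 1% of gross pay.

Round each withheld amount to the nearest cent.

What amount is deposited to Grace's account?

$1,177.73

Paid family leave insurance: $1,617.36 × 0.01 = $16.17
Medicare: $1,617.36 × 0.02 = $32.35
OASDI: $1,617.36 × 0.075 = $121.30
State unemployment insurance (employee share): $1,617.36 × 0.0075 = $12.13
AD&D insurance premium: $114.86
Group life insurance premium: $142.82
Total deductions = $16.17 + $32.35 + $121.30 + $12.13 + $114.86 + $142.82 = $439.63
Net pay = $1,617.36 − $439.63 = $1,177.73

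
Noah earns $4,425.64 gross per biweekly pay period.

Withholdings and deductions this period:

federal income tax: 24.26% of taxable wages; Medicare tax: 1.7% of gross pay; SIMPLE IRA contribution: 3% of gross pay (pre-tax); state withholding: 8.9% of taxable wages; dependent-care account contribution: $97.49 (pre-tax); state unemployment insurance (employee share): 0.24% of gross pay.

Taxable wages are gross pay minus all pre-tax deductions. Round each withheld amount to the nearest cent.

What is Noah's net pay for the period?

SIMPLE IRA contribution: $4,425.64 × 0.03 = $132.77
Dependent-care account contribution: $97.49
Pre-tax total = $132.77 + $97.49 = $230.26
Taxable wages = $4,425.64 − $230.26 = $4,195.38
State withholding: $4,195.38 × 0.089 = $373.39
Federal income tax: $4,195.38 × 0.2426 = $1,017.80
Medicare tax: $4,425.64 × 0.017 = $75.24
State unemployment insurance (employee share): $4,425.64 × 0.0024 = $10.62
Total deductions = $132.77 + $97.49 + $373.39 + $1,017.80 + $75.24 + $10.62 = $1,707.31
Net pay = $4,425.64 − $1,707.31 = $2,718.33

$2,718.33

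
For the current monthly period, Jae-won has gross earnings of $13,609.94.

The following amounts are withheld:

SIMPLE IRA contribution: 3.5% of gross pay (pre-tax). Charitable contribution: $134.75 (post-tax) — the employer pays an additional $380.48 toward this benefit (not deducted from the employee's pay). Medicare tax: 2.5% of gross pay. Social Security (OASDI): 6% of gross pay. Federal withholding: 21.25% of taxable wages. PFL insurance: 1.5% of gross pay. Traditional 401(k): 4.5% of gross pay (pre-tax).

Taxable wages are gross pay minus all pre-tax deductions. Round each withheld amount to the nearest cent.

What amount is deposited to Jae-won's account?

$8,364.65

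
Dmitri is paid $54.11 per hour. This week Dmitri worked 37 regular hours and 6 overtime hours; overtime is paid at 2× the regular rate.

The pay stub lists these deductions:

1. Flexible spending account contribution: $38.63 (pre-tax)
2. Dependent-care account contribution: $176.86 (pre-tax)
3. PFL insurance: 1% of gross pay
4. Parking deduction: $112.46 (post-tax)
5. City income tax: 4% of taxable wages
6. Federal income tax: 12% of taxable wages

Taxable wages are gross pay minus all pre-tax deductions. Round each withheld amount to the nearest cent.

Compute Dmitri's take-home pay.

Regular pay: 37 × $54.11 = $2,002.07
Overtime pay: 6 × $54.11 × 2 = $649.32
Gross pay = $2,002.07 + $649.32 = $2,651.39
Flexible spending account contribution: $38.63
Dependent-care account contribution: $176.86
Pre-tax total = $38.63 + $176.86 = $215.49
Taxable wages = $2,651.39 − $215.49 = $2,435.90
Federal income tax: $2,435.90 × 0.12 = $292.31
City income tax: $2,435.90 × 0.04 = $97.44
PFL insurance: $2,651.39 × 0.01 = $26.51
Parking deduction: $112.46
Total deductions = $38.63 + $176.86 + $292.31 + $97.44 + $26.51 + $112.46 = $744.21
Net pay = $2,651.39 − $744.21 = $1,907.18

$1,907.18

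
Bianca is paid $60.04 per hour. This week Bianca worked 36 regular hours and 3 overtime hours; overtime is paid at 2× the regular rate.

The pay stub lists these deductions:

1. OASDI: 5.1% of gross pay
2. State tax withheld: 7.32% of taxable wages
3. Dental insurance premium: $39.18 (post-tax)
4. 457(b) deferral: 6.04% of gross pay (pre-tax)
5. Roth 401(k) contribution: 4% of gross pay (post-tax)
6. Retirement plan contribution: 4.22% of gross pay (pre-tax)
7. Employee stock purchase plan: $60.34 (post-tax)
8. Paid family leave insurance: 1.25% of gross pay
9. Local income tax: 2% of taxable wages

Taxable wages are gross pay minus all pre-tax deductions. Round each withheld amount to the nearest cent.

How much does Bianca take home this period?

Regular pay: 36 × $60.04 = $2,161.44
Overtime pay: 3 × $60.04 × 2 = $360.24
Gross pay = $2,161.44 + $360.24 = $2,521.68
Retirement plan contribution: $2,521.68 × 0.0422 = $106.41
457(b) deferral: $2,521.68 × 0.0604 = $152.31
Pre-tax total = $106.41 + $152.31 = $258.72
Taxable wages = $2,521.68 − $258.72 = $2,262.96
Local income tax: $2,262.96 × 0.02 = $45.26
State tax withheld: $2,262.96 × 0.0732 = $165.65
OASDI: $2,521.68 × 0.051 = $128.61
Paid family leave insurance: $2,521.68 × 0.0125 = $31.52
Employee stock purchase plan: $60.34
Roth 401(k) contribution: $2,521.68 × 0.04 = $100.87
Dental insurance premium: $39.18
Total deductions = $106.41 + $152.31 + $45.26 + $165.65 + $128.61 + $31.52 + $60.34 + $100.87 + $39.18 = $830.15
Net pay = $2,521.68 − $830.15 = $1,691.53

$1,691.53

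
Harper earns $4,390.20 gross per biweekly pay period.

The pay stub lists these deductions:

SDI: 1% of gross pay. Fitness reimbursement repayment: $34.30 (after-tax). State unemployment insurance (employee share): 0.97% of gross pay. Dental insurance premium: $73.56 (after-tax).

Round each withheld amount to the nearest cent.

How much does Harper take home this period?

$4,195.86

SDI: $4,390.20 × 0.01 = $43.90
State unemployment insurance (employee share): $4,390.20 × 0.0097 = $42.58
Dental insurance premium: $73.56
Fitness reimbursement repayment: $34.30
Total deductions = $43.90 + $42.58 + $73.56 + $34.30 = $194.34
Net pay = $4,390.20 − $194.34 = $4,195.86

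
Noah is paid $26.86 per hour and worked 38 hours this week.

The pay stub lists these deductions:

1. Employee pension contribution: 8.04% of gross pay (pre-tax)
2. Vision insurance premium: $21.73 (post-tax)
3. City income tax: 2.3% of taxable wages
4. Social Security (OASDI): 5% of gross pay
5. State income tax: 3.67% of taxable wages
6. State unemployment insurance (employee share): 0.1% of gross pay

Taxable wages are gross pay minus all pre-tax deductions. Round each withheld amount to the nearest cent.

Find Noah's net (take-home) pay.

$808.80

Gross pay: 38 × $26.86 = $1,020.68
Employee pension contribution: $1,020.68 × 0.0804 = $82.06
Taxable wages = $1,020.68 − $82.06 = $938.62
City income tax: $938.62 × 0.023 = $21.59
State income tax: $938.62 × 0.0367 = $34.45
Social Security (OASDI): $1,020.68 × 0.05 = $51.03
State unemployment insurance (employee share): $1,020.68 × 0.001 = $1.02
Vision insurance premium: $21.73
Total deductions = $82.06 + $21.59 + $34.45 + $51.03 + $1.02 + $21.73 = $211.88
Net pay = $1,020.68 − $211.88 = $808.80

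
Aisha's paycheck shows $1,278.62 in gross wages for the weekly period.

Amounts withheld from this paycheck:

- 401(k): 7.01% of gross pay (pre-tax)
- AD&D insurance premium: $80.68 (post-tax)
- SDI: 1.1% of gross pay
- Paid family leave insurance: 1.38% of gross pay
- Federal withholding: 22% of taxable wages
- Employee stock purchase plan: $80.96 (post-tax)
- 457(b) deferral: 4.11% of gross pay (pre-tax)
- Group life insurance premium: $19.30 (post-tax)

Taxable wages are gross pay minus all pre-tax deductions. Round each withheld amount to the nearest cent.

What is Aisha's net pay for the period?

401(k): $1,278.62 × 0.0701 = $89.63
457(b) deferral: $1,278.62 × 0.0411 = $52.55
Pre-tax total = $89.63 + $52.55 = $142.18
Taxable wages = $1,278.62 − $142.18 = $1,136.44
Federal withholding: $1,136.44 × 0.22 = $250.02
Paid family leave insurance: $1,278.62 × 0.0138 = $17.64
SDI: $1,278.62 × 0.011 = $14.06
AD&D insurance premium: $80.68
Group life insurance premium: $19.30
Employee stock purchase plan: $80.96
Total deductions = $89.63 + $52.55 + $250.02 + $17.64 + $14.06 + $80.68 + $19.30 + $80.96 = $604.84
Net pay = $1,278.62 − $604.84 = $673.78

$673.78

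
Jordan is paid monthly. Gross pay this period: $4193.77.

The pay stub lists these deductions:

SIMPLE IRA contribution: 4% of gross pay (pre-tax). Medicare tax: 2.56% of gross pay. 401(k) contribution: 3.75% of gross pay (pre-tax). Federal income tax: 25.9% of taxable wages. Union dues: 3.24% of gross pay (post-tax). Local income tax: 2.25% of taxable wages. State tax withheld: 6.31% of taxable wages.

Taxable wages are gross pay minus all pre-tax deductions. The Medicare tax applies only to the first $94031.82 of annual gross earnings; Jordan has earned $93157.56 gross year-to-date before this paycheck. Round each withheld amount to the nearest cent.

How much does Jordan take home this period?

401(k) contribution: $4193.77 × 0.0375 = $157.27
SIMPLE IRA contribution: $4193.77 × 0.04 = $167.75
Pre-tax total = $157.27 + $167.75 = $325.02
Taxable wages = $4193.77 − $325.02 = $3868.75
Local income tax: $3868.75 × 0.0225 = $87.05
State tax withheld: $3868.75 × 0.0631 = $244.12
Federal income tax: $3868.75 × 0.259 = $1002.01
Medicare tax: only $94031.82 − $93157.56 = $874.26 of this check is subject → $874.26 × 0.0256 = $22.38
Union dues: $4193.77 × 0.0324 = $135.88
Total deductions = $157.27 + $167.75 + $87.05 + $244.12 + $1002.01 + $22.38 + $135.88 = $1816.46
Net pay = $4193.77 − $1816.46 = $2377.31

$2377.31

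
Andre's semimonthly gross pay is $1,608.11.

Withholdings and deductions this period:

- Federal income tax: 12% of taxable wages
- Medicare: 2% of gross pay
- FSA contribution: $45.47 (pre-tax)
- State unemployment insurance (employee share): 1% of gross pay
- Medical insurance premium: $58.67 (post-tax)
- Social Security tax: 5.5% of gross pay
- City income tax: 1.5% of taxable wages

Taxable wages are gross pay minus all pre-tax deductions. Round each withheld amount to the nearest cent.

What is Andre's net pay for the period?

$1,156.32

FSA contribution: $45.47
Taxable wages = $1,608.11 − $45.47 = $1,562.64
City income tax: $1,562.64 × 0.015 = $23.44
Federal income tax: $1,562.64 × 0.12 = $187.52
State unemployment insurance (employee share): $1,608.11 × 0.01 = $16.08
Social Security tax: $1,608.11 × 0.055 = $88.45
Medicare: $1,608.11 × 0.02 = $32.16
Medical insurance premium: $58.67
Total deductions = $45.47 + $23.44 + $187.52 + $16.08 + $88.45 + $32.16 + $58.67 = $451.79
Net pay = $1,608.11 − $451.79 = $1,156.32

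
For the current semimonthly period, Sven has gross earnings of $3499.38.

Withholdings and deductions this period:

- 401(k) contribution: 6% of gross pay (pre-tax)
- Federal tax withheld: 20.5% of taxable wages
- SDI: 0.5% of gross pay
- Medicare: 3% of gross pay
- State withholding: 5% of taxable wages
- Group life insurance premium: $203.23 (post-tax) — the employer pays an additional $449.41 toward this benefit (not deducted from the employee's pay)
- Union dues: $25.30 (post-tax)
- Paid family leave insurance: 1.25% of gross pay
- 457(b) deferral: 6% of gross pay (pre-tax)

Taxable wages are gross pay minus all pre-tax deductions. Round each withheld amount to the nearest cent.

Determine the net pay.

401(k) contribution: $3499.38 × 0.06 = $209.96
457(b) deferral: $3499.38 × 0.06 = $209.96
Pre-tax total = $209.96 + $209.96 = $419.92
Taxable wages = $3499.38 − $419.92 = $3079.46
State withholding: $3079.46 × 0.05 = $153.97
Federal tax withheld: $3079.46 × 0.205 = $631.29
Paid family leave insurance: $3499.38 × 0.0125 = $43.74
Medicare: $3499.38 × 0.03 = $104.98
SDI: $3499.38 × 0.005 = $17.50
Union dues: $25.30
Group life insurance premium: $203.23
(Employer's $449.41 toward group life insurance premium is not withheld from the employee.)
Total deductions = $209.96 + $209.96 + $153.97 + $631.29 + $43.74 + $104.98 + $17.50 + $25.30 + $203.23 = $1599.93
Net pay = $3499.38 − $1599.93 = $1899.45

$1899.45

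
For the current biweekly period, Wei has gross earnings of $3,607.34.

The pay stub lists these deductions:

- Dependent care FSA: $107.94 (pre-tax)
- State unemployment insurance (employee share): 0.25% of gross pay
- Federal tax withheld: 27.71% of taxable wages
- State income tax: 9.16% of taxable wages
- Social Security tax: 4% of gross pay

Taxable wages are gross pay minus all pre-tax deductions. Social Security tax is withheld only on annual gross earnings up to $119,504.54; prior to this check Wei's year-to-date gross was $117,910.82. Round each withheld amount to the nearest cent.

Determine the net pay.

$2,136.40

Dependent care FSA: $107.94
Taxable wages = $3,607.34 − $107.94 = $3,499.40
Federal tax withheld: $3,499.40 × 0.2771 = $969.68
State income tax: $3,499.40 × 0.0916 = $320.55
Social Security tax: only $119,504.54 − $117,910.82 = $1,593.72 of this check is subject → $1,593.72 × 0.04 = $63.75
State unemployment insurance (employee share): $3,607.34 × 0.0025 = $9.02
Total deductions = $107.94 + $969.68 + $320.55 + $63.75 + $9.02 = $1,470.94
Net pay = $3,607.34 − $1,470.94 = $2,136.40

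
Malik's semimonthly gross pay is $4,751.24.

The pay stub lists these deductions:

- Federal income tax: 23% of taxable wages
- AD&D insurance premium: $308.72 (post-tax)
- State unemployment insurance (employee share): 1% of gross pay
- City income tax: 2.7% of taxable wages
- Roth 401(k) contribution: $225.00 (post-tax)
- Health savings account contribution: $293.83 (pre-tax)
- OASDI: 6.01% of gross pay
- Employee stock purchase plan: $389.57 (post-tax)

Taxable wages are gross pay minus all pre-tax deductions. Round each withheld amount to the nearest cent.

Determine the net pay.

$2,055.51

Health savings account contribution: $293.83
Taxable wages = $4,751.24 − $293.83 = $4,457.41
City income tax: $4,457.41 × 0.027 = $120.35
Federal income tax: $4,457.41 × 0.23 = $1,025.20
OASDI: $4,751.24 × 0.0601 = $285.55
State unemployment insurance (employee share): $4,751.24 × 0.01 = $47.51
Roth 401(k) contribution: $225.00
AD&D insurance premium: $308.72
Employee stock purchase plan: $389.57
Total deductions = $293.83 + $120.35 + $1,025.20 + $285.55 + $47.51 + $225.00 + $308.72 + $389.57 = $2,695.73
Net pay = $4,751.24 − $2,695.73 = $2,055.51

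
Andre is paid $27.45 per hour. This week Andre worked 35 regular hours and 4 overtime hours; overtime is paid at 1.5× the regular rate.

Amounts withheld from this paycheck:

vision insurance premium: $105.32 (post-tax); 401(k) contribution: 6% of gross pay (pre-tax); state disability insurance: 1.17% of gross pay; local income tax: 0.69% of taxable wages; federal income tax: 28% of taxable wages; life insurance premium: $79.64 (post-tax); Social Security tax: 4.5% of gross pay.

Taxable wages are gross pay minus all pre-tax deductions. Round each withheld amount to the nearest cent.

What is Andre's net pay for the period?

Regular pay: 35 × $27.45 = $960.75
Overtime pay: 4 × $27.45 × 1.5 = $164.70
Gross pay = $960.75 + $164.70 = $1125.45
401(k) contribution: $1125.45 × 0.06 = $67.53
Taxable wages = $1125.45 − $67.53 = $1057.92
Federal income tax: $1057.92 × 0.28 = $296.22
Local income tax: $1057.92 × 0.0069 = $7.30
Social Security tax: $1125.45 × 0.045 = $50.65
State disability insurance: $1125.45 × 0.0117 = $13.17
Vision insurance premium: $105.32
Life insurance premium: $79.64
Total deductions = $67.53 + $296.22 + $7.30 + $50.65 + $13.17 + $105.32 + $79.64 = $619.83
Net pay = $1125.45 − $619.83 = $505.62

$505.62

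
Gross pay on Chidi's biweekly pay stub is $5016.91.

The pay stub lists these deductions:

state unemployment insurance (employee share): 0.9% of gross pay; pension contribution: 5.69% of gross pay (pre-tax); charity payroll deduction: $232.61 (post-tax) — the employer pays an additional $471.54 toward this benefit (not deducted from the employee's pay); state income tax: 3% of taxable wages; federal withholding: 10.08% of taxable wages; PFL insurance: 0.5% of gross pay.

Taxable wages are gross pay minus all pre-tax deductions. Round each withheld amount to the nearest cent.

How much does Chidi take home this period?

$3809.74

Pension contribution: $5016.91 × 0.0569 = $285.46
Taxable wages = $5016.91 − $285.46 = $4731.45
Federal withholding: $4731.45 × 0.1008 = $476.93
State income tax: $4731.45 × 0.03 = $141.94
PFL insurance: $5016.91 × 0.005 = $25.08
State unemployment insurance (employee share): $5016.91 × 0.009 = $45.15
Charity payroll deduction: $232.61
(Employer's $471.54 toward charity payroll deduction is not withheld from the employee.)
Total deductions = $285.46 + $476.93 + $141.94 + $25.08 + $45.15 + $232.61 = $1207.17
Net pay = $5016.91 − $1207.17 = $3809.74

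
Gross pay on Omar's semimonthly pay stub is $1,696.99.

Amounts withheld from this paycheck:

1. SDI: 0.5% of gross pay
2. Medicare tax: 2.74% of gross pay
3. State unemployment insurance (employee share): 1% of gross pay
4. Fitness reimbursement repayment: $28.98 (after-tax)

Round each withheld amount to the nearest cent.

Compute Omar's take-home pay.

$1,596.06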